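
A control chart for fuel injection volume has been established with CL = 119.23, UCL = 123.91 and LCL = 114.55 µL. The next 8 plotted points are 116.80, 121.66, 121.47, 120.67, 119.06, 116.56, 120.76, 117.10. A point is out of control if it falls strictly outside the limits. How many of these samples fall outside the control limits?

0

All 8 points lie within [114.55, 123.91].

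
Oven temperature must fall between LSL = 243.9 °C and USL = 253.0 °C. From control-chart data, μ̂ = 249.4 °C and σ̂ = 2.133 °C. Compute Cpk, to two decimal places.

0.56

Cpu = (USL − μ̂) / (3σ̂) = (253.0 − 249.4) / (3 × 2.133) = 0.5626; Cpl = (μ̂ − LSL) / (3σ̂) = (249.4 − 243.9) / (3 × 2.133) = 0.8595; Cpk = min(Cpu, Cpl) = 0.5626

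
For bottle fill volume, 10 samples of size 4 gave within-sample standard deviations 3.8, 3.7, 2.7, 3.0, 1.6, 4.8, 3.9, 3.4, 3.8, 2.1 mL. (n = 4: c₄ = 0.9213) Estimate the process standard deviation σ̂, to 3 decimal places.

3.560

s̄ = (3.8 + 3.7 + 2.7 + 3.0 + 1.6 + 4.8 + 3.9 + 3.4 + 3.8 + 2.1) / 10 = 3.2800
σ̂ = s̄ / c₄ = 3.2800 / 0.9213 = 3.5602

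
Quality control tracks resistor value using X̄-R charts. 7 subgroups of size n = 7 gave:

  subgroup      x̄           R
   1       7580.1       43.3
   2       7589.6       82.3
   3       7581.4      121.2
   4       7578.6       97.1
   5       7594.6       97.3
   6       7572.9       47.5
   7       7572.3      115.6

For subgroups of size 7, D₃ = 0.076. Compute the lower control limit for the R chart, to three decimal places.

6.561

R̄ = (43.3 + 82.3 + 121.2 + 97.1 + 97.3 + 47.5 + 115.6) / 7 = 604.3000 / 7 = 86.3286
LCL_R = D₃·R̄ = 0.076 × 86.3286 = 6.5610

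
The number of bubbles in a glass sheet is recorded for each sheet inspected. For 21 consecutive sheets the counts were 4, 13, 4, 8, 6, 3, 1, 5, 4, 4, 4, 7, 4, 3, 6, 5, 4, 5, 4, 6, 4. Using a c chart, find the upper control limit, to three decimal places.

c̄ = (4 + 13 + 4 + 8 + 6 + 3 + 1 + 5 + 4 + 4 + 4 + 7 + 4 + 3 + 6 + 5 + 4 + 5 + 4 + 6 + 4) / 21 = 104 / 21 = 4.9524
UCL = c̄ + 3√c̄ = 4.9524 + 3 × √4.9524 = 4.9524 + 3 × 2.2254 = 11.6286

11.629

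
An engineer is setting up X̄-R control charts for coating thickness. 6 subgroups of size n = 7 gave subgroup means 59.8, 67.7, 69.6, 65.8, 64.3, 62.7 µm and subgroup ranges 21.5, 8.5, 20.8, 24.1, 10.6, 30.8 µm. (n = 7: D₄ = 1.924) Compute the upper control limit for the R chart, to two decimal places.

R̄ = (21.5 + 8.5 + 20.8 + 24.1 + 10.6 + 30.8) / 6 = 116.3000 / 6 = 19.3833
UCL_R = D₄·R̄ = 1.924 × 19.3833 = 37.2935

37.29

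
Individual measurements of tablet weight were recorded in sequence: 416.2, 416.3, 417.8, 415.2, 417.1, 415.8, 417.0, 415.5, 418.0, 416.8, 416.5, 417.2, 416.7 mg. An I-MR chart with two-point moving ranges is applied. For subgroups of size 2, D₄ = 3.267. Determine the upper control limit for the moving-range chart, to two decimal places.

Moving ranges: 0.1, 1.5, 2.6, 1.9, 1.3, 1.2, 1.5, 2.5, 1.2, 0.3, 0.7, 0.5; M̄R̄ = 15.3000 / 12 = 1.2750
UCL_MR = D₄·M̄R̄ = 3.267 × 1.2750 = 4.1654

4.17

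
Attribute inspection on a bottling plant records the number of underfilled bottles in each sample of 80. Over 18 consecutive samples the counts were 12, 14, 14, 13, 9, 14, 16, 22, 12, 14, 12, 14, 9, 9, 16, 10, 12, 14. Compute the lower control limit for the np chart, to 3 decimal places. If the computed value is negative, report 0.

p̄ = Σdᵢ / (k·n) = 236 / (18 × 80) = 0.16389
LCL = np̄ − 3·√(np̄(1−p̄)) = 13.1111 − 3 × 3.3109 = 3.1783

3.178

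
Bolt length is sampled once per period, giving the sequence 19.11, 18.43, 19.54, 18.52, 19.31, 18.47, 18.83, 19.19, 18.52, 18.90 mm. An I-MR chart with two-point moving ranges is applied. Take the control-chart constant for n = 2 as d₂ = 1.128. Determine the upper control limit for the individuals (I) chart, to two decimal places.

X̄ = (19.11 + 18.43 + 19.54 + 18.52 + 19.31 + 18.47 + 18.83 + 19.19 + 18.52 + 18.90) / 10 = 18.8820
Moving ranges: 0.68, 1.11, 1.02, 0.79, 0.84, 0.36, 0.36, 0.67, 0.38; M̄R̄ = 6.2100 / 9 = 0.6900
UCL = X̄ + 3·M̄R̄/d₂ = 18.8820 + 3 × 0.6900 / 1.128 = 20.7171

20.72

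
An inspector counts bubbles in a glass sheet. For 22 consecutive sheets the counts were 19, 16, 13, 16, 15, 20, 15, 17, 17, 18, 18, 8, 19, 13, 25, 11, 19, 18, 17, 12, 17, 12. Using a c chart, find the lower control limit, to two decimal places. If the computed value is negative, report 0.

c̄ = (19 + 16 + 13 + 16 + 15 + 20 + 15 + 17 + 17 + 18 + 18 + 8 + 19 + 13 + 25 + 11 + 19 + 18 + 17 + 12 + 17 + 12) / 22 = 355 / 22 = 16.1364
LCL = c̄ − 3√c̄ = 16.1364 − 3 × 4.0170 = 4.0853

4.09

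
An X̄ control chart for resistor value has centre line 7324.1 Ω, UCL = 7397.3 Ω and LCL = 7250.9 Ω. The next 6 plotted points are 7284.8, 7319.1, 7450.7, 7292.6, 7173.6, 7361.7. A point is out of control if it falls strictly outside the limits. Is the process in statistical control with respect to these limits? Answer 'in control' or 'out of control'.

out of control

Compare each point to [7250.9, 7397.3]: sample 3 = 7450.7 > UCL; sample 5 = 7173.6 < LCL.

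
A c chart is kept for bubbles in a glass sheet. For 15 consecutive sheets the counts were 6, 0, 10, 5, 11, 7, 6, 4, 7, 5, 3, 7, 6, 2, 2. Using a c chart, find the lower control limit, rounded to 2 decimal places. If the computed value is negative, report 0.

0.00

c̄ = (6 + 0 + 10 + 5 + 11 + 7 + 6 + 4 + 7 + 5 + 3 + 7 + 6 + 2 + 2) / 15 = 81 / 15 = 5.4000
LCL = c̄ − 3√c̄ = 5.4000 − 3 × 2.3238 = -1.5714 → 0 (cannot be negative)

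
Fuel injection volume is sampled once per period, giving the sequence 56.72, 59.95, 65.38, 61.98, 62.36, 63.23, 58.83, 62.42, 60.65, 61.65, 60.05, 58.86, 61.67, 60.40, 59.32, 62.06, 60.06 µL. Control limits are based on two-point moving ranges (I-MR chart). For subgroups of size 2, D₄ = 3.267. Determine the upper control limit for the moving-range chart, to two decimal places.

Moving ranges: 3.23, 5.43, 3.40, 0.38, 0.87, 4.40, 3.59, 1.77, 1.00, 1.60, 1.19, 2.81, 1.27, 1.08, 2.74, 2.00; M̄R̄ = 36.7600 / 16 = 2.2975
UCL_MR = D₄·M̄R̄ = 3.267 × 2.2975 = 7.5059

7.51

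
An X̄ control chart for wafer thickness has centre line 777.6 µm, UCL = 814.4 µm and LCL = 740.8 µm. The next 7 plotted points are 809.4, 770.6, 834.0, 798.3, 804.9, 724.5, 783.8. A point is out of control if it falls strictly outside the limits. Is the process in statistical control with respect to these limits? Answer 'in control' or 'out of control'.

Compare each point to [740.8, 814.4]: sample 3 = 834.0 > UCL; sample 6 = 724.5 < LCL.

out of control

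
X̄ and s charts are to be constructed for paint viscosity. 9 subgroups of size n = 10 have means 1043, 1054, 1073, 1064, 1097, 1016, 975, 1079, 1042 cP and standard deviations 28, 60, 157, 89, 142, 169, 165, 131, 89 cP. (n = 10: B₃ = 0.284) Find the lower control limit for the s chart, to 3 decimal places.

32.502

s̄ = (28 + 60 + 157 + 89 + 142 + 169 + 165 + 131 + 89) / 9 = 114.4444
LCL_s = B₃·s̄ = 0.284 × 114.4444 = 32.5022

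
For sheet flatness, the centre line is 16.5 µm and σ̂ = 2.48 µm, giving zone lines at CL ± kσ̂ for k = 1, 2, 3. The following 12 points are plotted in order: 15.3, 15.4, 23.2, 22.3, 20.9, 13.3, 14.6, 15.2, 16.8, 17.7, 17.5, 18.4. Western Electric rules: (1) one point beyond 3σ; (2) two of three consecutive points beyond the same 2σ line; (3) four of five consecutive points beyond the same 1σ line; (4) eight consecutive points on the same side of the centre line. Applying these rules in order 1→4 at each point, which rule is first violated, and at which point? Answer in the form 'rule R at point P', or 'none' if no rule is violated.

rule 2 at point 4

Zone of each point (C = within 1σ̂, B = 1σ̂–2σ̂, A = 2σ̂–3σ̂, * = beyond 3σ̂; sign = side of CL): 1:-C, 2:-C, 3:+A, 4:+A, 5:+B, 6:-B, 7:-C, 8:-C, 9:+C, 10:+C, 11:+C, 12:+C
Rule 2 (two of three consecutive points beyond the same 2σ limit) is satisfied at point 4.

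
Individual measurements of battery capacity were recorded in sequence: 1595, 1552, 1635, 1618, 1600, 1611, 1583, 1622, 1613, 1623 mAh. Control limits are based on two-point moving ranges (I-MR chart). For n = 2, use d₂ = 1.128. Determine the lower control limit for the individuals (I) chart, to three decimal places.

1528.959

X̄ = (1595 + 1552 + 1635 + 1618 + 1600 + 1611 + 1583 + 1622 + 1613 + 1623) / 10 = 1605.2000
Moving ranges: 43, 83, 17, 18, 11, 28, 39, 9, 10; M̄R̄ = 258.0000 / 9 = 28.6667
LCL = X̄ − 3·M̄R̄/d₂ = 1605.2000 − 3 × 28.6667 / 1.128 = 1528.9589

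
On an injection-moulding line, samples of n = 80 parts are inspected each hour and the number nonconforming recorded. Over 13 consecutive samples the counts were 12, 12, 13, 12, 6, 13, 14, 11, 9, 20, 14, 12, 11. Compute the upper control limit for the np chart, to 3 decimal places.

p̄ = Σdᵢ / (k·n) = 159 / (13 × 80) = 0.15288
UCL = np̄ + 3·√(np̄(1−p̄)) = 12.2308 + 3 × √(12.2308×0.84712) = 12.2308 + 3 × 3.2188 = 21.8873

21.887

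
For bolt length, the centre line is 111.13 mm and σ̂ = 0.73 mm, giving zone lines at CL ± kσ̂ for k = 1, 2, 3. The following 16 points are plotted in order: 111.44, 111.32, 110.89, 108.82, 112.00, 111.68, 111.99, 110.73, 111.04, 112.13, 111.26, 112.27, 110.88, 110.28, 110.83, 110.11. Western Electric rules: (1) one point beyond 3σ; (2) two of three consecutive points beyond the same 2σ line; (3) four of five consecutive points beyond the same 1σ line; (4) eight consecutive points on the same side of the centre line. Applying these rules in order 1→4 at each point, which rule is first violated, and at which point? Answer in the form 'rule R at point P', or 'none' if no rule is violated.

Zone of each point (C = within 1σ̂, B = 1σ̂–2σ̂, A = 2σ̂–3σ̂, * = beyond 3σ̂; sign = side of CL): 1:+C, 2:+C, 3:-C, 4:-*, 5:+B, 6:+C, 7:+B, 8:-C, 9:-C, 10:+B, 11:+C, 12:+B, 13:-C, 14:-B, 15:-C, 16:-B
Rule 1 (one point beyond the 3σ limits) is satisfied at point 4.

rule 1 at point 4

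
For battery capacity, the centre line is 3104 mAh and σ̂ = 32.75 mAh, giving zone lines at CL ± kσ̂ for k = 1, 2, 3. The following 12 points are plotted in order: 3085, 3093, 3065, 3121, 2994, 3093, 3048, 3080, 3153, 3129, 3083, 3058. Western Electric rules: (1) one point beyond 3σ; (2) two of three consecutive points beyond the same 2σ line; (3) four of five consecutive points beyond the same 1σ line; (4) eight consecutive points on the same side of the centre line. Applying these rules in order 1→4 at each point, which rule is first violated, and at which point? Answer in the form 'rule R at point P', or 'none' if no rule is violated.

Zone of each point (C = within 1σ̂, B = 1σ̂–2σ̂, A = 2σ̂–3σ̂, * = beyond 3σ̂; sign = side of CL): 1:-C, 2:-C, 3:-B, 4:+C, 5:-*, 6:-C, 7:-B, 8:-C, 9:+B, 10:+C, 11:-C, 12:-B
Rule 1 (one point beyond the 3σ limits) is satisfied at point 5.

rule 1 at point 5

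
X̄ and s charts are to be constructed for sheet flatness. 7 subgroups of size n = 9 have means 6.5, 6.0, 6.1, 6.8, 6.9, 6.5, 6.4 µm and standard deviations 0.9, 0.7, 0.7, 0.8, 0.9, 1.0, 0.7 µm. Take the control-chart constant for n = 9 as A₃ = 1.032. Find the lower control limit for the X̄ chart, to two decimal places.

5.62

X̄̄ = (6.5 + 6.0 + 6.1 + 6.8 + 6.9 + 6.5 + 6.4) / 7 = 6.4571
s̄ = (0.9 + 0.7 + 0.7 + 0.8 + 0.9 + 1.0 + 0.7) / 7 = 0.8143
LCL = X̄̄ − A₃·s̄ = 6.4571 − 1.032 × 0.8143 = 5.6168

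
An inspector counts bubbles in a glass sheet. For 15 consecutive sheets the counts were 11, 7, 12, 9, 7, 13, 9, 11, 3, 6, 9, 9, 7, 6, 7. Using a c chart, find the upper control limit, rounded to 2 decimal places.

c̄ = (11 + 7 + 12 + 9 + 7 + 13 + 9 + 11 + 3 + 6 + 9 + 9 + 7 + 6 + 7) / 15 = 126 / 15 = 8.4000
UCL = c̄ + 3√c̄ = 8.4000 + 3 × √8.4000 = 8.4000 + 3 × 2.8983 = 17.0948

17.09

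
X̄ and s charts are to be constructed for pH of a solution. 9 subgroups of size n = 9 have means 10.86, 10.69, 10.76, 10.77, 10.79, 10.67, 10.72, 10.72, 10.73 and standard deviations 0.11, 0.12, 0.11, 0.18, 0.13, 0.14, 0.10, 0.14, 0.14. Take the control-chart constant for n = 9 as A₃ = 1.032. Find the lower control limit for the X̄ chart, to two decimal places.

10.61

X̄̄ = (10.86 + 10.69 + 10.76 + 10.77 + 10.79 + 10.67 + 10.72 + 10.72 + 10.73) / 9 = 10.7456
s̄ = (0.11 + 0.12 + 0.11 + 0.18 + 0.13 + 0.14 + 0.10 + 0.14 + 0.14) / 9 = 0.1300
LCL = X̄̄ − A₃·s̄ = 10.7456 − 1.032 × 0.1300 = 10.6114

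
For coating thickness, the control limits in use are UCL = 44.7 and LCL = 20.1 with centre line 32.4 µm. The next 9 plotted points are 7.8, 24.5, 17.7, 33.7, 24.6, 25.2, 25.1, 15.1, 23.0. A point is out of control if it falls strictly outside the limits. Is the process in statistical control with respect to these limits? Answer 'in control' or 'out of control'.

out of control

Compare each point to [20.1, 44.7]: sample 1 = 7.8 < LCL; sample 3 = 17.7 < LCL; sample 8 = 15.1 < LCL.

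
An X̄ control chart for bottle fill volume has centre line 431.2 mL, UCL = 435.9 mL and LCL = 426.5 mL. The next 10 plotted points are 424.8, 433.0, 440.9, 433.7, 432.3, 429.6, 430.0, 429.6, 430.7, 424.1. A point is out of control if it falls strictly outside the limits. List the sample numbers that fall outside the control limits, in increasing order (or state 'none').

1, 3, 10

Compare each point to [426.5, 435.9]: sample 1 = 424.8 < LCL; sample 3 = 440.9 > UCL; sample 10 = 424.1 < LCL.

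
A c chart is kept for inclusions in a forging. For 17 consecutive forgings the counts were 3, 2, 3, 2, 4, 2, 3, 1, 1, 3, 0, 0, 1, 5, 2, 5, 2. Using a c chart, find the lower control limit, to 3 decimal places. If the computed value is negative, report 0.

0.000

c̄ = (3 + 2 + 3 + 2 + 4 + 2 + 3 + 1 + 1 + 3 + 0 + 0 + 1 + 5 + 2 + 5 + 2) / 17 = 39 / 17 = 2.2941
LCL = c̄ − 3√c̄ = 2.2941 − 3 × 1.5146 = -2.2498 → 0 (cannot be negative)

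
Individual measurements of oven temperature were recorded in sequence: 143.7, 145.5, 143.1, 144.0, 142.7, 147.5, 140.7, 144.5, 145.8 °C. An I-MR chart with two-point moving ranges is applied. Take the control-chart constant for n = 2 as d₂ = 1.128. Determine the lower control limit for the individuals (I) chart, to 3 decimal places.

X̄ = (143.7 + 145.5 + 143.1 + 144.0 + 142.7 + 147.5 + 140.7 + 144.5 + 145.8) / 9 = 144.1667
Moving ranges: 1.8, 2.4, 0.9, 1.3, 4.8, 6.8, 3.8, 1.3; M̄R̄ = 23.1000 / 8 = 2.8875
LCL = X̄ − 3·M̄R̄/d₂ = 144.1667 − 3 × 2.8875 / 1.128 = 136.4871

136.487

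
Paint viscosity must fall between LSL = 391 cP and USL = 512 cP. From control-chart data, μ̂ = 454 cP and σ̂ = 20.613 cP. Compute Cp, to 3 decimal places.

Cp = (USL − LSL) / (6σ̂) = (512 − 391) / (6 × 20.613) = 121.0000 / 123.6780 = 0.9783

0.978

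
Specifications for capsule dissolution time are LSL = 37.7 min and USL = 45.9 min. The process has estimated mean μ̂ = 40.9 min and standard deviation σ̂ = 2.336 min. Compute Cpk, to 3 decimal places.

Cpu = (USL − μ̂) / (3σ̂) = (45.9 − 40.9) / (3 × 2.336) = 0.7135; Cpl = (μ̂ − LSL) / (3σ̂) = (40.9 − 37.7) / (3 × 2.336) = 0.4566; Cpk = min(Cpu, Cpl) = 0.4566

0.457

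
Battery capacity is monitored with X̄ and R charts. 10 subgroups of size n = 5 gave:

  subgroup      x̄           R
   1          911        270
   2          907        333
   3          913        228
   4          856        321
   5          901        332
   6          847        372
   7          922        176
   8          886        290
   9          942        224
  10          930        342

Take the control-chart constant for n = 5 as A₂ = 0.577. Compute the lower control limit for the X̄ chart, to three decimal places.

734.862

X̄̄ = (911 + 907 + 913 + 856 + 901 + 847 + 922 + 886 + 942 + 930) / 10 = 9015.0000 / 10 = 901.5000
R̄ = (270 + 333 + 228 + 321 + 332 + 372 + 176 + 290 + 224 + 342) / 10 = 2888.0000 / 10 = 288.8000
LCL = X̄̄ − A₂·R̄ = 901.5000 − 0.577 × 288.8000 = 734.8624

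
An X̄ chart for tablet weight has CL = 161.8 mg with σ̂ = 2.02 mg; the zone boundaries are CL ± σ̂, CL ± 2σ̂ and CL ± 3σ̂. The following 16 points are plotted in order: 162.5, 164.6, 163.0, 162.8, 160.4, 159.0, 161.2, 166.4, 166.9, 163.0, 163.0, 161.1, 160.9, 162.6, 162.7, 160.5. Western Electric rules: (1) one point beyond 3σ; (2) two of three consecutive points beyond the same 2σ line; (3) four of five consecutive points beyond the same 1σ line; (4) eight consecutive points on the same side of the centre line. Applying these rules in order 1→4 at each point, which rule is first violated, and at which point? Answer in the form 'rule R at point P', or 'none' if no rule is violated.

rule 2 at point 9

Zone of each point (C = within 1σ̂, B = 1σ̂–2σ̂, A = 2σ̂–3σ̂, * = beyond 3σ̂; sign = side of CL): 1:+C, 2:+B, 3:+C, 4:+C, 5:-C, 6:-B, 7:-C, 8:+A, 9:+A, 10:+C, 11:+C, 12:-C, 13:-C, 14:+C, 15:+C, 16:-C
Rule 2 (two of three consecutive points beyond the same 2σ limit) is satisfied at point 9.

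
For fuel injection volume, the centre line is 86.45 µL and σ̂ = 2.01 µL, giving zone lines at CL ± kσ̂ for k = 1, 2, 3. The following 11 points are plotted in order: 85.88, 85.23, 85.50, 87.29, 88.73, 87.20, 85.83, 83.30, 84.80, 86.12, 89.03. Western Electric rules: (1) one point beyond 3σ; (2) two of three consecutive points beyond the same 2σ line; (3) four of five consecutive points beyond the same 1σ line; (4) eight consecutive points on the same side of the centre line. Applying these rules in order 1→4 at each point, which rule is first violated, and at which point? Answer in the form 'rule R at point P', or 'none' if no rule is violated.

Zone of each point (C = within 1σ̂, B = 1σ̂–2σ̂, A = 2σ̂–3σ̂, * = beyond 3σ̂; sign = side of CL): 1:-C, 2:-C, 3:-C, 4:+C, 5:+B, 6:+C, 7:-C, 8:-B, 9:-C, 10:-C, 11:+B
No rule fires across all 11 points.

none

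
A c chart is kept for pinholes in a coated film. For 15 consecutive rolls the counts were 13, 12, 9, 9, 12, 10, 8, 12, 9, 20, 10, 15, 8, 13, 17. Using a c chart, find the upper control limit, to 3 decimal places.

22.105

c̄ = (13 + 12 + 9 + 9 + 12 + 10 + 8 + 12 + 9 + 20 + 10 + 15 + 8 + 13 + 17) / 15 = 177 / 15 = 11.8000
UCL = c̄ + 3√c̄ = 11.8000 + 3 × √11.8000 = 11.8000 + 3 × 3.4351 = 22.1053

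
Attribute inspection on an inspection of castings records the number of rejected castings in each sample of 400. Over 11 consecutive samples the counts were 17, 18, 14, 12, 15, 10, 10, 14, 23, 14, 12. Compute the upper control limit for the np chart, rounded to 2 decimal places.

25.65

p̄ = Σdᵢ / (k·n) = 159 / (11 × 400) = 0.03614
UCL = np̄ + 3·√(np̄(1−p̄)) = 14.4545 + 3 × √(14.4545×0.96386) = 14.4545 + 3 × 3.7326 = 25.6523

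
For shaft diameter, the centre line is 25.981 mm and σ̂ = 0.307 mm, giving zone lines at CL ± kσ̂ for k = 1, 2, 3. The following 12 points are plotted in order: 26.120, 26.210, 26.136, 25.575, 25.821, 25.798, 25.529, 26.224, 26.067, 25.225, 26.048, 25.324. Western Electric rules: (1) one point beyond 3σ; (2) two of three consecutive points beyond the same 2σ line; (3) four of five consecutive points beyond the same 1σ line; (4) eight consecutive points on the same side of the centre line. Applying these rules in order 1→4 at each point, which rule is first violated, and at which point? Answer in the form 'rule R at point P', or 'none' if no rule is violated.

Zone of each point (C = within 1σ̂, B = 1σ̂–2σ̂, A = 2σ̂–3σ̂, * = beyond 3σ̂; sign = side of CL): 1:+C, 2:+C, 3:+C, 4:-B, 5:-C, 6:-C, 7:-B, 8:+C, 9:+C, 10:-A, 11:+C, 12:-A
Rule 2 (two of three consecutive points beyond the same 2σ limit) is satisfied at point 12.

rule 2 at point 12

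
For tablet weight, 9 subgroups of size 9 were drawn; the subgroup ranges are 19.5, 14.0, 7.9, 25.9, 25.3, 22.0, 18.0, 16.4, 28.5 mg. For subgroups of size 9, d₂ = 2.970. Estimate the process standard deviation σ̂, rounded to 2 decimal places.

R̄ = (19.5 + 14.0 + 7.9 + 25.9 + 25.3 + 22.0 + 18.0 + 16.4 + 28.5) / 9 = 19.7222
σ̂ = R̄ / d₂ = 19.7222 / 2.970 = 6.6405

6.64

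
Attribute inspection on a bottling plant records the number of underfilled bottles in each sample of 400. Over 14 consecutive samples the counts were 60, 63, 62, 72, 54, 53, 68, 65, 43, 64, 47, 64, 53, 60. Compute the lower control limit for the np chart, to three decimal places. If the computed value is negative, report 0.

p̄ = Σdᵢ / (k·n) = 828 / (14 × 400) = 0.14786
LCL = np̄ − 3·√(np̄(1−p̄)) = 59.1429 − 3 × 7.0992 = 37.8454

37.845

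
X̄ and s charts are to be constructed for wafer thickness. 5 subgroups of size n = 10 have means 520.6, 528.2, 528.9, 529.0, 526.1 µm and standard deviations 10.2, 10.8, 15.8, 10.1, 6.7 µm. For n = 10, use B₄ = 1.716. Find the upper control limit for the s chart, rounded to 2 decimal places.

18.40

s̄ = (10.2 + 10.8 + 15.8 + 10.1 + 6.7) / 5 = 10.7200
UCL_s = B₄·s̄ = 1.716 × 10.7200 = 18.3955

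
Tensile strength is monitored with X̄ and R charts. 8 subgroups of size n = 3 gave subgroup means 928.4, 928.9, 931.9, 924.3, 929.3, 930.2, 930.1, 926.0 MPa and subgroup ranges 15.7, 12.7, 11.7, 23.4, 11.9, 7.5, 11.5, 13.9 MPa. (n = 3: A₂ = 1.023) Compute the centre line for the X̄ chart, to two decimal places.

X̄̄ = (928.4 + 928.9 + 931.9 + 924.3 + 929.3 + 930.2 + 930.1 + 926.0) / 8 = 7429.1000 / 8 = 928.6375
CL = X̄̄ = 928.6375

928.64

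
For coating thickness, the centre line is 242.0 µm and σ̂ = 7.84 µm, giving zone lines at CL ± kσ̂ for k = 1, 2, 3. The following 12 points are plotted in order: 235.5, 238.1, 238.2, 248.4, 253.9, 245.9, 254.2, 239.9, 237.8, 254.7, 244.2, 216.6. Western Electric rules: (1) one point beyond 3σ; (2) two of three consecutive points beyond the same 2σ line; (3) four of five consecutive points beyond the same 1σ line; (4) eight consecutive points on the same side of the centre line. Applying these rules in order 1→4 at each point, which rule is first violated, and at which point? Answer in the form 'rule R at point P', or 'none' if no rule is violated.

Zone of each point (C = within 1σ̂, B = 1σ̂–2σ̂, A = 2σ̂–3σ̂, * = beyond 3σ̂; sign = side of CL): 1:-C, 2:-C, 3:-C, 4:+C, 5:+B, 6:+C, 7:+B, 8:-C, 9:-C, 10:+B, 11:+C, 12:-*
Rule 1 (one point beyond the 3σ limits) is satisfied at point 12.

rule 1 at point 12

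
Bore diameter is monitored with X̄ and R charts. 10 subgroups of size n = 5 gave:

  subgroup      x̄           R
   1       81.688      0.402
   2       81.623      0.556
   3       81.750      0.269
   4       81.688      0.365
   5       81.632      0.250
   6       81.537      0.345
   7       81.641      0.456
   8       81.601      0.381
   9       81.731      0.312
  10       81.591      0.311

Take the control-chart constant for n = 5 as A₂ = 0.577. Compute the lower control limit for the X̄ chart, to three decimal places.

81.438

X̄̄ = (81.688 + 81.623 + 81.750 + 81.688 + 81.632 + 81.537 + 81.641 + 81.601 + 81.731 + 81.591) / 10 = 816.4820 / 10 = 81.6482
R̄ = (0.402 + 0.556 + 0.269 + 0.365 + 0.250 + 0.345 + 0.456 + 0.381 + 0.312 + 0.311) / 10 = 3.6470 / 10 = 0.3647
LCL = X̄̄ − A₂·R̄ = 81.6482 − 0.577 × 0.3647 = 81.4378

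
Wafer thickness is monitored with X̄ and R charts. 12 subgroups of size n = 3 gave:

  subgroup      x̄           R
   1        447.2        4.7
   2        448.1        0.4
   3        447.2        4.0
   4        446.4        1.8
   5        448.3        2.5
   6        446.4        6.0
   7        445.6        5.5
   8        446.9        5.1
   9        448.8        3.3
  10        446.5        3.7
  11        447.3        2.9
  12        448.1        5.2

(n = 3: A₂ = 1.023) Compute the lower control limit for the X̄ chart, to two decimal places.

X̄̄ = (447.2 + 448.1 + 447.2 + 446.4 + 448.3 + 446.4 + 445.6 + 446.9 + 448.8 + 446.5 + 447.3 + 448.1) / 12 = 5366.8000 / 12 = 447.2333
R̄ = (4.7 + 0.4 + 4.0 + 1.8 + 2.5 + 6.0 + 5.5 + 5.1 + 3.3 + 3.7 + 2.9 + 5.2) / 12 = 45.1000 / 12 = 3.7583
LCL = X̄̄ − A₂·R̄ = 447.2333 − 1.023 × 3.7583 = 443.3886

443.39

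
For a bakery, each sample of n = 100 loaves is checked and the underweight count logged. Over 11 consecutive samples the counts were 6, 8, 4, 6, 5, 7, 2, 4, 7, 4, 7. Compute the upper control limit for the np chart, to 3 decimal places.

p̄ = Σdᵢ / (k·n) = 60 / (11 × 100) = 0.05455
UCL = np̄ + 3·√(np̄(1−p̄)) = 5.4545 + 3 × √(5.4545×0.94545) = 5.4545 + 3 × 2.2709 = 12.2673

12.267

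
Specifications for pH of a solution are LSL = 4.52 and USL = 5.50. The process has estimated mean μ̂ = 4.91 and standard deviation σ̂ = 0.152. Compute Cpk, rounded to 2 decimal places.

Cpu = (USL − μ̂) / (3σ̂) = (5.50 − 4.91) / (3 × 0.152) = 1.2939; Cpl = (μ̂ − LSL) / (3σ̂) = (4.91 − 4.52) / (3 × 0.152) = 0.8553; Cpk = min(Cpu, Cpl) = 0.8553

0.86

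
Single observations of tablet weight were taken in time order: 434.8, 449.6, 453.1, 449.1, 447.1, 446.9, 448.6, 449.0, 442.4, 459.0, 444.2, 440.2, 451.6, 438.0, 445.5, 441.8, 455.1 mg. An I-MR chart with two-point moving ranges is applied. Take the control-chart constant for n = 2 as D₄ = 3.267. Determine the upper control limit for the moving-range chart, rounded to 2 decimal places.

Moving ranges: 14.8, 3.5, 4.0, 2.0, 0.2, 1.7, 0.4, 6.6, 16.6, 14.8, 4.0, 11.4, 13.6, 7.5, 3.7, 13.3; M̄R̄ = 118.1000 / 16 = 7.3813
UCL_MR = D₄·M̄R̄ = 3.267 × 7.3813 = 24.1145

24.11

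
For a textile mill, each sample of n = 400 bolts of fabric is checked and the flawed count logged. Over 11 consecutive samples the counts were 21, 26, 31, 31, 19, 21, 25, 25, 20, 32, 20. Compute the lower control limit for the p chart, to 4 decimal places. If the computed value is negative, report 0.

0.0255

p̄ = Σdᵢ / (k·n) = 271 / (11 × 400) = 0.06159
LCL = p̄ − 3·√(p̄(1−p̄)/n) = 0.06159 − 3 × 0.01202 = 0.02553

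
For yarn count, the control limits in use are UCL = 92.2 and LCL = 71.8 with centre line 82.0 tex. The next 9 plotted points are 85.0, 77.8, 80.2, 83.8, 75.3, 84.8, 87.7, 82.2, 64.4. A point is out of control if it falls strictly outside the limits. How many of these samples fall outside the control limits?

Compare each point to [71.8, 92.2]: sample 9 = 64.4 < LCL.

1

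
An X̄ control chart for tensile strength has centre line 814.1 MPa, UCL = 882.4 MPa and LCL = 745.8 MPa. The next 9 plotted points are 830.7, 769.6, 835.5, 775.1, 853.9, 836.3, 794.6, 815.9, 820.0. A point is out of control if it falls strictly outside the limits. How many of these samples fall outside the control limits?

0

All 9 points lie within [745.8, 882.4].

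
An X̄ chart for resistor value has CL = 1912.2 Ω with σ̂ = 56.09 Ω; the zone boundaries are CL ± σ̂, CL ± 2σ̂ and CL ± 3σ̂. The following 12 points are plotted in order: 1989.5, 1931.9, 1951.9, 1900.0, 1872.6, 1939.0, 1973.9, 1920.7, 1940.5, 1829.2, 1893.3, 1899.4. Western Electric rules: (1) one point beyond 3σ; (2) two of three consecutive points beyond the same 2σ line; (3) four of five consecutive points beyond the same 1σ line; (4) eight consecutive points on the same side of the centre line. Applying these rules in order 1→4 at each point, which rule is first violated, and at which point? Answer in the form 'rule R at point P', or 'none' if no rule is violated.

Zone of each point (C = within 1σ̂, B = 1σ̂–2σ̂, A = 2σ̂–3σ̂, * = beyond 3σ̂; sign = side of CL): 1:+B, 2:+C, 3:+C, 4:-C, 5:-C, 6:+C, 7:+B, 8:+C, 9:+C, 10:-B, 11:-C, 12:-C
No rule fires across all 12 points.

none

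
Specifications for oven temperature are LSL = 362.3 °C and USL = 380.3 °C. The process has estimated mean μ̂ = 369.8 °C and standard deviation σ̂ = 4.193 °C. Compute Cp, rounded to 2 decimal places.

0.72

Cp = (USL − LSL) / (6σ̂) = (380.3 − 362.3) / (6 × 4.193) = 18.0000 / 25.1580 = 0.7155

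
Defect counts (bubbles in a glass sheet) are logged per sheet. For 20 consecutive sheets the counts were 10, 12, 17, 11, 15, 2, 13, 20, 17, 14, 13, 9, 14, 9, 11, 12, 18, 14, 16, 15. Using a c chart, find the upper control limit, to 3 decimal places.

23.958

c̄ = (10 + 12 + 17 + 11 + 15 + 2 + 13 + 20 + 17 + 14 + 13 + 9 + 14 + 9 + 11 + 12 + 18 + 14 + 16 + 15) / 20 = 262 / 20 = 13.1000
UCL = c̄ + 3√c̄ = 13.1000 + 3 × √13.1000 = 13.1000 + 3 × 3.6194 = 23.9582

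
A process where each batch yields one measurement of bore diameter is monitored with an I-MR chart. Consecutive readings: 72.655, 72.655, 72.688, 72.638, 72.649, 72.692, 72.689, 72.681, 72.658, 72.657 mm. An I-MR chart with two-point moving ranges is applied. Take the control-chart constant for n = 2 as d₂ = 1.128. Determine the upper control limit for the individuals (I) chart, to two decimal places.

X̄ = (72.655 + 72.655 + 72.688 + 72.638 + 72.649 + 72.692 + 72.689 + 72.681 + 72.658 + 72.657) / 10 = 72.6662
Moving ranges: 0.000, 0.033, 0.050, 0.011, 0.043, 0.003, 0.008, 0.023, 0.001; M̄R̄ = 0.1720 / 9 = 0.0191
UCL = X̄ + 3·M̄R̄/d₂ = 72.6662 + 3 × 0.0191 / 1.128 = 72.7170

72.72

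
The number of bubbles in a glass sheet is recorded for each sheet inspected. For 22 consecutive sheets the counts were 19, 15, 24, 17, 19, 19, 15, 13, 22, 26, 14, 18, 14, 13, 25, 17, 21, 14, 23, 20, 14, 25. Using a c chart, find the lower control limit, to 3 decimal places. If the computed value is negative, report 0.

5.597

c̄ = (19 + 15 + 24 + 17 + 19 + 19 + 15 + 13 + 22 + 26 + 14 + 18 + 14 + 13 + 25 + 17 + 21 + 14 + 23 + 20 + 14 + 25) / 22 = 407 / 22 = 18.5000
LCL = c̄ − 3√c̄ = 18.5000 − 3 × 4.3012 = 5.5965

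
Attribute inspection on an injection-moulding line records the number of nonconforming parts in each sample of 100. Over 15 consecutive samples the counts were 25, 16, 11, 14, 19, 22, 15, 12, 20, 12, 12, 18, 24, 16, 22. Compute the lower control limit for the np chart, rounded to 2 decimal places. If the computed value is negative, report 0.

p̄ = Σdᵢ / (k·n) = 258 / (15 × 100) = 0.17200
LCL = np̄ − 3·√(np̄(1−p̄)) = 17.2000 − 3 × 3.7738 = 5.8786

5.88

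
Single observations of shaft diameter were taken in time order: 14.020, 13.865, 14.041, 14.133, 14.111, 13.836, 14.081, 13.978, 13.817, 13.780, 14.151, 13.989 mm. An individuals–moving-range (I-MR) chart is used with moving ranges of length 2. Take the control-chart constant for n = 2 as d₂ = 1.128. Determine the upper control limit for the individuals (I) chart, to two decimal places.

X̄ = (14.020 + 13.865 + 14.041 + 14.133 + 14.111 + 13.836 + 14.081 + 13.978 + 13.817 + 13.780 + 14.151 + 13.989) / 12 = 13.9835
Moving ranges: 0.155, 0.176, 0.092, 0.022, 0.275, 0.245, 0.103, 0.161, 0.037, 0.371, 0.162; M̄R̄ = 1.7990 / 11 = 0.1635
UCL = X̄ + 3·M̄R̄/d₂ = 13.9835 + 3 × 0.1635 / 1.128 = 14.4185

14.42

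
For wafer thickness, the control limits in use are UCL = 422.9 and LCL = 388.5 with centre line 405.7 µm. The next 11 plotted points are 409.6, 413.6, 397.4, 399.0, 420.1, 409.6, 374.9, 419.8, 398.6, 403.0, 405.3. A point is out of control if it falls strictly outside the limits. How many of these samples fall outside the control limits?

Compare each point to [388.5, 422.9]: sample 7 = 374.9 < LCL.

1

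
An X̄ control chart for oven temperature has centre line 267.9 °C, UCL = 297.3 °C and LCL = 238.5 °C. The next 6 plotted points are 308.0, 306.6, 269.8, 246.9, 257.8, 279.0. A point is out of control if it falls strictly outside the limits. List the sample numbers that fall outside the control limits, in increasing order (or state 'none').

Compare each point to [238.5, 297.3]: sample 1 = 308.0 > UCL; sample 2 = 306.6 > UCL.

1, 2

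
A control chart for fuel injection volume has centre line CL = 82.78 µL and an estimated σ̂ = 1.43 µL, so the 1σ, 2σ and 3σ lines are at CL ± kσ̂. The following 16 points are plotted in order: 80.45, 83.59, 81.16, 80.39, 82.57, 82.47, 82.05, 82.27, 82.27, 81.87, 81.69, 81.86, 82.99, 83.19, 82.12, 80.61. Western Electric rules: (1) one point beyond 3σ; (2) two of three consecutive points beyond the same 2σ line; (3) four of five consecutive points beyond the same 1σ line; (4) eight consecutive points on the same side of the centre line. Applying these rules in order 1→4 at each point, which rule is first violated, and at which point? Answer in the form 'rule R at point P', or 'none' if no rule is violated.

rule 4 at point 10

Zone of each point (C = within 1σ̂, B = 1σ̂–2σ̂, A = 2σ̂–3σ̂, * = beyond 3σ̂; sign = side of CL): 1:-B, 2:+C, 3:-B, 4:-B, 5:-C, 6:-C, 7:-C, 8:-C, 9:-C, 10:-C, 11:-C, 12:-C, 13:+C, 14:+C, 15:-C, 16:-B
Rule 4 (eight consecutive points on the same side of the centre line) is satisfied at point 10.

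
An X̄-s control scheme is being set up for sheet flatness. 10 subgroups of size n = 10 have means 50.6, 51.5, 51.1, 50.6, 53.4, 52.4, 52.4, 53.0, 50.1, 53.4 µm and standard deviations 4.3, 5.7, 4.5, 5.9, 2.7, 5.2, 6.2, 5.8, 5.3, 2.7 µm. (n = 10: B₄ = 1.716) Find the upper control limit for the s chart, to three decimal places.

s̄ = (4.3 + 5.7 + 4.5 + 5.9 + 2.7 + 5.2 + 6.2 + 5.8 + 5.3 + 2.7) / 10 = 4.8300
UCL_s = B₄·s̄ = 1.716 × 4.8300 = 8.2883

8.288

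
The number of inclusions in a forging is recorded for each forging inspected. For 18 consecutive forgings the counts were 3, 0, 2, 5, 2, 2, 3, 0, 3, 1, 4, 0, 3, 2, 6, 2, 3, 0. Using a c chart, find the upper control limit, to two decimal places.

c̄ = (3 + 0 + 2 + 5 + 2 + 2 + 3 + 0 + 3 + 1 + 4 + 0 + 3 + 2 + 6 + 2 + 3 + 0) / 18 = 41 / 18 = 2.2778
UCL = c̄ + 3√c̄ = 2.2778 + 3 × √2.2778 = 2.2778 + 3 × 1.5092 = 6.8055

6.81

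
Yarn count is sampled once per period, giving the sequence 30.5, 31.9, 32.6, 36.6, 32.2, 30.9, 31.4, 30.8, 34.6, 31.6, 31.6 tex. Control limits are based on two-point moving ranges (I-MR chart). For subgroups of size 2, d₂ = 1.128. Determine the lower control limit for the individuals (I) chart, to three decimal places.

X̄ = (30.5 + 31.9 + 32.6 + 36.6 + 32.2 + 30.9 + 31.4 + 30.8 + 34.6 + 31.6 + 31.6) / 11 = 32.2455
Moving ranges: 1.4, 0.7, 4.0, 4.4, 1.3, 0.5, 0.6, 3.8, 3.0, 0.0; M̄R̄ = 19.7000 / 10 = 1.9700
LCL = X̄ − 3·M̄R̄/d₂ = 32.2455 − 3 × 1.9700 / 1.128 = 27.0061

27.006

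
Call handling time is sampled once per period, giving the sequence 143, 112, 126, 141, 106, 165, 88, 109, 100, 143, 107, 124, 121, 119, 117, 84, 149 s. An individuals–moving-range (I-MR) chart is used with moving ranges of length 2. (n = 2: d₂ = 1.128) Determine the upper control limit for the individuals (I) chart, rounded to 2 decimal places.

X̄ = (143 + 112 + 126 + 141 + 106 + 165 + 88 + 109 + 100 + 143 + 107 + 124 + 121 + 119 + 117 + 84 + 149) / 17 = 120.8235
Moving ranges: 31, 14, 15, 35, 59, 77, 21, 9, 43, 36, 17, 3, 2, 2, 33, 65; M̄R̄ = 462.0000 / 16 = 28.8750
UCL = X̄ + 3·M̄R̄/d₂ = 120.8235 + 3 × 28.8750 / 1.128 = 197.6187

197.62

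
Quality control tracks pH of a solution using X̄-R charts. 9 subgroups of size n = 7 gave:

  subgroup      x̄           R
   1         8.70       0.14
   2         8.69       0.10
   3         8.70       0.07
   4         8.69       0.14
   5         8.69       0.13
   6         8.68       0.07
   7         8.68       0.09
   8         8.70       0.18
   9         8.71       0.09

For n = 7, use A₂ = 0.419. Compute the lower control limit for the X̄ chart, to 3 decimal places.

X̄̄ = (8.70 + 8.69 + 8.70 + 8.69 + 8.69 + 8.68 + 8.68 + 8.70 + 8.71) / 9 = 78.2400 / 9 = 8.6933
R̄ = (0.14 + 0.10 + 0.07 + 0.14 + 0.13 + 0.07 + 0.09 + 0.18 + 0.09) / 9 = 1.0100 / 9 = 0.1122
LCL = X̄̄ − A₂·R̄ = 8.6933 − 0.419 × 0.1122 = 8.6463

8.646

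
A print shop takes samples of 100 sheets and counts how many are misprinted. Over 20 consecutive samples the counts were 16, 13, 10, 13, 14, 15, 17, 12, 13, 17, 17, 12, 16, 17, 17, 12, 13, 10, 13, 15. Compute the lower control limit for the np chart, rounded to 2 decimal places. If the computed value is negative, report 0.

3.66

p̄ = Σdᵢ / (k·n) = 282 / (20 × 100) = 0.14100
LCL = np̄ − 3·√(np̄(1−p̄)) = 14.1000 − 3 × 3.4802 = 3.6594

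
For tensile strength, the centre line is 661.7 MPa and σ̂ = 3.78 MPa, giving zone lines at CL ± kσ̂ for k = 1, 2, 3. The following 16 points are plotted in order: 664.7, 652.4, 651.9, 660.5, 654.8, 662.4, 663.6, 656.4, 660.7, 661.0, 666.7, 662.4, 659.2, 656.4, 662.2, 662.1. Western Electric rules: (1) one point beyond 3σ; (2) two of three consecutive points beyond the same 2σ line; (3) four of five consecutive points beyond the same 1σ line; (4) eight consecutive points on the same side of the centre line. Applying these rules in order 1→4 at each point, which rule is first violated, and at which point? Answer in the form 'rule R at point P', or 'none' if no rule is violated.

rule 2 at point 3

Zone of each point (C = within 1σ̂, B = 1σ̂–2σ̂, A = 2σ̂–3σ̂, * = beyond 3σ̂; sign = side of CL): 1:+C, 2:-A, 3:-A, 4:-C, 5:-B, 6:+C, 7:+C, 8:-B, 9:-C, 10:-C, 11:+B, 12:+C, 13:-C, 14:-B, 15:+C, 16:+C
Rule 2 (two of three consecutive points beyond the same 2σ limit) is satisfied at point 3.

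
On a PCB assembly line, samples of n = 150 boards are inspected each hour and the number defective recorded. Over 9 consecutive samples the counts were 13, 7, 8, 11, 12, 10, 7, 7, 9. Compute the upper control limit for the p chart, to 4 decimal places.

0.1214

p̄ = Σdᵢ / (k·n) = 84 / (9 × 150) = 0.06222
UCL = p̄ + 3·√(p̄(1−p̄)/n) = 0.06222 + 3 × √(0.06222×0.93778/150) = 0.06222 + 3 × 0.01972 = 0.12139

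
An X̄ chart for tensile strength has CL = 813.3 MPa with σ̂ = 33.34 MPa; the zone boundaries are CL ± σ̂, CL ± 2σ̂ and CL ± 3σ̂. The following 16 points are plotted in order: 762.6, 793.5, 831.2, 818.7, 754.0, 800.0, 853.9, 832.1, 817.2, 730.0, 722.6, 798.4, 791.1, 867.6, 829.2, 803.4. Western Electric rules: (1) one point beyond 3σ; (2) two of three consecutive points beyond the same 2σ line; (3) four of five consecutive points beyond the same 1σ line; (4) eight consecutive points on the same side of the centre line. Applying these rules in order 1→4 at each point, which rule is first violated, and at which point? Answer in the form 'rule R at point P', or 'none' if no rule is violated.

rule 2 at point 11

Zone of each point (C = within 1σ̂, B = 1σ̂–2σ̂, A = 2σ̂–3σ̂, * = beyond 3σ̂; sign = side of CL): 1:-B, 2:-C, 3:+C, 4:+C, 5:-B, 6:-C, 7:+B, 8:+C, 9:+C, 10:-A, 11:-A, 12:-C, 13:-C, 14:+B, 15:+C, 16:-C
Rule 2 (two of three consecutive points beyond the same 2σ limit) is satisfied at point 11.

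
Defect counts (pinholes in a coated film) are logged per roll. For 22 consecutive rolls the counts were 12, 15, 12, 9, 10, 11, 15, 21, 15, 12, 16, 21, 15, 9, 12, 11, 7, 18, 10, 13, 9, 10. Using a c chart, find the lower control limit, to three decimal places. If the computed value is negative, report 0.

c̄ = (12 + 15 + 12 + 9 + 10 + 11 + 15 + 21 + 15 + 12 + 16 + 21 + 15 + 9 + 12 + 11 + 7 + 18 + 10 + 13 + 9 + 10) / 22 = 283 / 22 = 12.8636
LCL = c̄ − 3√c̄ = 12.8636 − 3 × 3.5866 = 2.1039

2.104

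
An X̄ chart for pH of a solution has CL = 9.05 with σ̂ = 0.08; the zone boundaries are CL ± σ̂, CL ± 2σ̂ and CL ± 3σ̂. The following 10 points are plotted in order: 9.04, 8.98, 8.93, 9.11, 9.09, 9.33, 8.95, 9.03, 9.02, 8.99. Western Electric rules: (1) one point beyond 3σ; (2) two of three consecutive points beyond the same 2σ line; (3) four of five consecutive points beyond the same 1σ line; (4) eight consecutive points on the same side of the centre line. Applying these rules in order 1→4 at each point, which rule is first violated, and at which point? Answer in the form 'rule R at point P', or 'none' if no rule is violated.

rule 1 at point 6

Zone of each point (C = within 1σ̂, B = 1σ̂–2σ̂, A = 2σ̂–3σ̂, * = beyond 3σ̂; sign = side of CL): 1:-C, 2:-C, 3:-B, 4:+C, 5:+C, 6:+*, 7:-B, 8:-C, 9:-C, 10:-C
Rule 1 (one point beyond the 3σ limits) is satisfied at point 6.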